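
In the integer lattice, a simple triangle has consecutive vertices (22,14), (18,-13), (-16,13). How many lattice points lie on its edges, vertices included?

4

Summing gcd(|Δx|,|Δy|) over the edges gives the boundary count: gcd(4,27) + gcd(34,26) + gcd(38,1) = 1+2+1 = 4.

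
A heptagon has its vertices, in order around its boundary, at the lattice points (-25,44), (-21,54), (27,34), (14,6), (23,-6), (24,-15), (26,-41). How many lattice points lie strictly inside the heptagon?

The shoelace formula gives twice the area as |((-25)·54 − (-21)·44) + ((-21)·34 − 27·54) + (27·6 − 14·34) + (14·(-6) − 23·6) + (23·(-15) − 24·(-6)) + (24·(-41) − 26·(-15)) + (26·44 − (-25)·(-41))| = 3810, so the area is 1905.
The number of boundary lattice points is Σ gcd(|Δx|,|Δy|) = gcd(4,10) + gcd(48,20) + gcd(13,28) + gcd(9,12) + gcd(1,9) + gcd(2,26) + gcd(51,85) = 2+4+1+3+1+2+17 = 30.
By Pick's theorem A = I + B/2 − 1, so I = 1905 − 30/2 + 1 = 1891.

1891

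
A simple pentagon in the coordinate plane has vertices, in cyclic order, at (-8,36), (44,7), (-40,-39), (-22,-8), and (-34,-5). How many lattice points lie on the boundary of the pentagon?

8

The number of boundary lattice points is Σ gcd(|Δx|,|Δy|) = gcd(52,29) + gcd(84,46) + gcd(18,31) + gcd(12,3) + gcd(26,41) = 1+2+1+3+1 = 8.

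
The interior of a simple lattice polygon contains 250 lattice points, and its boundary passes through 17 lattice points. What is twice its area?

515

By Pick's theorem, A = I + B/2 − 1 = 250 + 17/2 − 1 = 515/2.
Hence 2A = 515.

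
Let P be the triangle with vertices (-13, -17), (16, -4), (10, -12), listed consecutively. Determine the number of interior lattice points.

76

By the shoelace formula, twice the signed area is |((-13)·(-4) − 16·(-17)) + (16·(-12) − 10·(-4)) + (10·(-17) − (-13)·(-12))| = 154, so the area is 77.
The number of boundary lattice points is Σ gcd(|Δx|,|Δy|) = gcd(29,13) + gcd(6,8) + gcd(23,5) = 1+2+1 = 4.
By Pick's theorem A = I + B/2 − 1, so I = 77 − 4/2 + 1 = 76.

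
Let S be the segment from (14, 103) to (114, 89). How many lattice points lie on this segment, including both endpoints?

The number of lattice points on a segment between lattice points is gcd(|Δx|,|Δy|) + 1 = gcd(100,14) + 1 = 2 + 1 = 3.

3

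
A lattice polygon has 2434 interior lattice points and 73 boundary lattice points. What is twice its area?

Pick's theorem states A = I + B/2 − 1, so A = 2434 + 73/2 − 1 = 4939/2.
Hence 2A = 4939.

4939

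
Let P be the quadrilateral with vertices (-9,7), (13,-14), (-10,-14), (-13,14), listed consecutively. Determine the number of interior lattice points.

275

Using the shoelace formula, 2A = |((-9)·(-14) − 13·7) + (13·(-14) − (-10)·(-14)) + ((-10)·14 − (-13)·(-14)) + ((-13)·7 − (-9)·14)| = 574, so the area is 287.
The number of boundary lattice points is Σ gcd(|Δx|,|Δy|) = gcd(22,21) + gcd(23,0) + gcd(3,28) + gcd(4,7) = 1+23+1+1 = 26.
By Pick's theorem A = I + B/2 − 1, so I = 287 − 26/2 + 1 = 275.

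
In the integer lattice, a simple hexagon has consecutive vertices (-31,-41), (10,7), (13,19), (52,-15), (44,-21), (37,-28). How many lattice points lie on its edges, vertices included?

Along each edge there are gcd(|Δx|,|Δy|)+1 lattice points, so counting each shared vertex once the boundary has gcd(41,48) + gcd(3,12) + gcd(39,34) + gcd(8,6) + gcd(7,7) + gcd(68,13) = 1+3+1+2+7+1 = 15.

15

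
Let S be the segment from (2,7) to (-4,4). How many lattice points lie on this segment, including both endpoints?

4

The number of lattice points on a segment between lattice points is gcd(|Δx|,|Δy|) + 1 = gcd(6,3) + 1 = 3 + 1 = 4.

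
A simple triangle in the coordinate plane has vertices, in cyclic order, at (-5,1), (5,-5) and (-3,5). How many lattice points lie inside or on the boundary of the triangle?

The shoelace formula gives twice the area as |((-5)·(-5) − 5·1) + (5·5 − (-3)·(-5)) + ((-3)·1 − (-5)·5)| = 52, so the area is 26.
Summing gcd(|Δx|,|Δy|) over the edges gives the boundary count: gcd(10,6) + gcd(8,10) + gcd(2,4) = 2+2+2 = 6.
Pick's theorem gives I = A − B/2 + 1 = 26 − 6/2 + 1 = 24, so the closed region contains I + B = 24 + 6 = 30 lattice points.

30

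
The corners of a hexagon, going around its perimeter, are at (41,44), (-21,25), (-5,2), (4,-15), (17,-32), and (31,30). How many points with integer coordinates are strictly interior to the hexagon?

The shoelace formula gives twice the area as |(41·25 − (-21)·44) + ((-21)·2 − (-5)·25) + ((-5)·(-15) − 4·2) + (4·(-32) − 17·(-15)) + (17·30 − 31·(-32)) + (31·44 − 41·30)| = 3862, so the area is 1931.
The number of boundary lattice points is Σ gcd(|Δx|,|Δy|) = gcd(62,19) + gcd(16,23) + gcd(9,17) + gcd(13,17) + gcd(14,62) + gcd(10,14) = 1+1+1+1+2+2 = 8.
By Pick's theorem A = I + B/2 − 1, so I = 1931 − 8/2 + 1 = 1928.

1928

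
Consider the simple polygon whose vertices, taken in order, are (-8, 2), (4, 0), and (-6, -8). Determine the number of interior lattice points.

56

Using the shoelace formula, 2A = |((-8)·0 − 4·2) + (4·(-8) − (-6)·0) + ((-6)·2 − (-8)·(-8))| = 116, so the area is 58.
Along each edge there are gcd(|Δx|,|Δy|)+1 lattice points, so counting each shared vertex once the boundary has gcd(12,2) + gcd(10,8) + gcd(2,10) = 2+2+2 = 6.
Pick's theorem gives I = A − B/2 + 1 = 58 − 6/2 + 1 = 56.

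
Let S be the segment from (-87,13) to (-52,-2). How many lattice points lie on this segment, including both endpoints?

6

The number of lattice points on a segment between lattice points is gcd(|Δx|,|Δy|) + 1 = gcd(35,15) + 1 = 5 + 1 = 6.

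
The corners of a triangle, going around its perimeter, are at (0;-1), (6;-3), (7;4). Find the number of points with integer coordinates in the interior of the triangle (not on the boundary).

21

By the shoelace formula, twice the signed area is |(0·(-3) − 6·(-1)) + (6·4 − 7·(-3)) + (7·(-1) − 0·4)| = 44, so the area is 22.
The number of boundary lattice points is Σ gcd(|Δx|,|Δy|) = gcd(6,2) + gcd(1,7) + gcd(7,5) = 2+1+1 = 4.
By Pick's theorem A = I + B/2 − 1, so I = 22 − 4/2 + 1 = 21.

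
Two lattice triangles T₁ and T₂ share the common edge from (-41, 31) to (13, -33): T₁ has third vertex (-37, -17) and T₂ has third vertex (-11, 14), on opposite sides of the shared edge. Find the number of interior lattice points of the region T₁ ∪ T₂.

The union is the simple quadrilateral with vertices (-41, 31), (-37, -17), (13, -33), (-11, 14) in order.
By the shoelace formula, twice the signed area is |[(-41)·(-17) − (-37)·31] + [(-37)·(-33) − 13·(-17)] + [13·14 − (-11)·(-33)] + [(-11)·31 − (-41)·14]| = 3338, so the area is 1669.
Along each edge there are gcd(|Δx|,|Δy|)+1 lattice points, so counting each shared vertex once the boundary has gcd(4,48) + gcd(50,16) + gcd(24,47) + gcd(30,17) = 4+2+1+1 = 8.
By Pick's theorem I = A − B/2 + 1 = 1669 − 8/2 + 1 = 1666.

1666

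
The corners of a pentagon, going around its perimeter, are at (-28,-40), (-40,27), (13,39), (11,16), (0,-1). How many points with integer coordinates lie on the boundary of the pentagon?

5

Along each edge there are gcd(|Δx|,|Δy|)+1 lattice points, so counting each shared vertex once the boundary has gcd(12,67) + gcd(53,12) + gcd(2,23) + gcd(11,17) + gcd(28,39) = 1+1+1+1+1 = 5.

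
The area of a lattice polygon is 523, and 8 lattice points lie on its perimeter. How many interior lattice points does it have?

520

Pick's theorem A = I + B/2 − 1 rearranges to I = A − B/2 + 1 = 523 − 8/2 + 1 = 520.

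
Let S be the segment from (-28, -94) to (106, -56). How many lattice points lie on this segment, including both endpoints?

3

The number of lattice points on a segment between lattice points is gcd(|Δx|,|Δy|) + 1 = gcd(134,38) + 1 = 2 + 1 = 3.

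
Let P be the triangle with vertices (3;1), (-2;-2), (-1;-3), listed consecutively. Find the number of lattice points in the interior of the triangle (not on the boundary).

2

The shoelace formula gives twice the area as |(3·(-2) − (-2)·1) + ((-2)·(-3) − (-1)·(-2)) + ((-1)·1 − 3·(-3))| = 8, so the area is 4.
Summing gcd(|Δx|,|Δy|) over the edges gives the boundary count: gcd(5,3) + gcd(1,1) + gcd(4,4) = 1+1+4 = 6.
By Pick's theorem A = I + B/2 − 1, so I = 4 − 6/2 + 1 = 2.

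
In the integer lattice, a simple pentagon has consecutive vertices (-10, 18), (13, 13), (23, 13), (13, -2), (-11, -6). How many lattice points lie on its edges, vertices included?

Along each edge there are gcd(|Δx|,|Δy|)+1 lattice points, so counting each shared vertex once the boundary has gcd(23,5) + gcd(10,0) + gcd(10,15) + gcd(24,4) + gcd(1,24) = 1+10+5+4+1 = 21.

21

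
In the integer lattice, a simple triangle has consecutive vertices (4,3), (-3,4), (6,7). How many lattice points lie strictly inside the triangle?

The shoelace formula gives twice the area as |[4·4 − (-3)·3] + [(-3)·7 − 6·4] + [6·3 − 4·7]| = 30, so the area is 15.
Summing gcd(|Δx|,|Δy|) over the edges gives the boundary count: gcd(7,1) + gcd(9,3) + gcd(2,4) = 1+3+2 = 6.
By Pick's theorem A = I + B/2 − 1, so I = 15 − 6/2 + 1 = 13.

13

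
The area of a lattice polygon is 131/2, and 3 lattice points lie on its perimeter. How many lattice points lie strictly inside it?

From Pick's theorem, I = A − B/2 + 1 = 131/2 − 3/2 + 1 = 65.

65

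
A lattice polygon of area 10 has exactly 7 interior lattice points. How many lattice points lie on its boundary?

8

Pick's theorem gives A = I + B/2 − 1, so B = 2(A − I + 1) = 2(10 − 7 + 1) = 8.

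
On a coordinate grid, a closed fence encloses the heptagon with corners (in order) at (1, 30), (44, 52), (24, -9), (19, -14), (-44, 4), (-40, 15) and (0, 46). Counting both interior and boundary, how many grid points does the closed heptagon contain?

The shoelace formula gives twice the area as |(1·52 − 44·30) + (44·(-9) − 24·52) + (24·(-14) − 19·(-9)) + (19·4 − (-44)·(-14)) + ((-44)·15 − (-40)·4) + ((-40)·46 − 0·15) + (0·30 − 1·46)| = 6003, so the area is 6003/2.
Summing gcd(|Δx|,|Δy|) over the edges gives the boundary count: gcd(43,22) + gcd(20,61) + gcd(5,5) + gcd(63,18) + gcd(4,11) + gcd(40,31) + gcd(1,16) = 1+1+5+9+1+1+1 = 19.
Pick's theorem gives I = A − B/2 + 1 = 6003/2 − 19/2 + 1 = 2993, so the closed region contains I + B = 2993 + 19 = 3012 lattice points.

3012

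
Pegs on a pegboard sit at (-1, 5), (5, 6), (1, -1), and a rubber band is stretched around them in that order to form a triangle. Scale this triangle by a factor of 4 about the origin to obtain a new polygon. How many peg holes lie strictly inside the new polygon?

By the shoelace formula, twice the signed area is |((-1)·6 − 5·5) + (5·(-1) − 1·6) + (1·5 − (-1)·(-1))| = 38, so the area is 19.
Summing gcd(|Δx|,|Δy|) over the edges gives the boundary count: gcd(6,1) + gcd(4,7) + gcd(2,6) = 1+1+2 = 4.
Scaling by 4 multiplies the area by 4² = 16 (so the new area is 304) and multiplies the boundary lattice-point count by 4, giving 16.
By Pick's theorem, the interior count of the dilated polygon is 304 − 16/2 + 1 = 297.

297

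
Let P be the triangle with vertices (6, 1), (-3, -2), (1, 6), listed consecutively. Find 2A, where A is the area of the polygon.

60

Using the shoelace formula, 2A = |(6·(-2) − (-3)·1) + ((-3)·6 − 1·(-2)) + (1·1 − 6·6)| = 60, so the area is 30.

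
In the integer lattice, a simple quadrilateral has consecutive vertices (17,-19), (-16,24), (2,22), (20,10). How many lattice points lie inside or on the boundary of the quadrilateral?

639

Using the shoelace formula, 2A = |(17·24 − (-16)·(-19)) + ((-16)·22 − 2·24) + (2·10 − 20·22) + (20·(-19) − 17·10)| = 1266, so the area is 633.
Summing gcd(|Δx|,|Δy|) over the edges gives the boundary count: gcd(33,43) + gcd(18,2) + gcd(18,12) + gcd(3,29) = 1+2+6+1 = 10.
Pick's theorem gives I = A − B/2 + 1 = 633 − 10/2 + 1 = 629, so the closed region contains I + B = 629 + 10 = 639 lattice points.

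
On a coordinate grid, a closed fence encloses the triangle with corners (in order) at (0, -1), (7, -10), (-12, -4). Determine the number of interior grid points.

63

Using the shoelace formula, 2A = |(0·(-10) − 7·(-1)) + (7·(-4) − (-12)·(-10)) + ((-12)·(-1) − 0·(-4))| = 129, so the area is 64.5.
Summing gcd(|Δx|,|Δy|) over the edges gives the boundary count: gcd(7,9) + gcd(19,6) + gcd(12,3) = 1+1+3 = 5.
Pick's theorem gives I = A − B/2 + 1 = 64.5 − 5/2 + 1 = 63.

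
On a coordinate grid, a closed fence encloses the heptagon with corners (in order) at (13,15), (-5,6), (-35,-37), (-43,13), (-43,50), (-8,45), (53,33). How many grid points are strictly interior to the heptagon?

3426

Using the shoelace formula, 2A = |[13·6 − (-5)·15] + [(-5)·(-37) − (-35)·6] + [(-35)·13 − (-43)·(-37)] + [(-43)·50 − (-43)·13] + [(-43)·45 − (-8)·50] + [(-8)·33 − 53·45] + [53·15 − 13·33]| = 6907, so the area is 3453.5.
Summing gcd(|Δx|,|Δy|) over the edges gives the boundary count: gcd(18,9) + gcd(30,43) + gcd(8,50) + gcd(0,37) + gcd(35,5) + gcd(61,12) + gcd(40,18) = 9+1+2+37+5+1+2 = 57.
By Pick's theorem A = I + B/2 − 1, so I = 3453.5 − 57/2 + 1 = 3426.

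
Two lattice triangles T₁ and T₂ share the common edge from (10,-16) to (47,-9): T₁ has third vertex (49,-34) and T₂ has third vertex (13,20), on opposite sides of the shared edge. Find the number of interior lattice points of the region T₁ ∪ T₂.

The union is the simple quadrilateral with vertices (10,-16), (49,-34), (47,-9), (13,20) in order.
The shoelace formula gives twice the area as |(10·(-34) − 49·(-16)) + (49·(-9) − 47·(-34)) + (47·20 − 13·(-9)) + (13·(-16) − 10·20)| = 2250, so the area is 1125.
Summing gcd(|Δx|,|Δy|) over the edges gives the boundary count: gcd(39,18) + gcd(2,25) + gcd(34,29) + gcd(3,36) = 3+1+1+3 = 8.
By Pick's theorem I = A − B/2 + 1 = 1125 − 8/2 + 1 = 1122.

1122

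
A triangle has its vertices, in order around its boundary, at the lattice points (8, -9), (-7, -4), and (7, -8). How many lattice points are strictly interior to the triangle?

2

The shoelace formula gives twice the area as |(8·(-4) − (-7)·(-9)) + ((-7)·(-8) − 7·(-4)) + (7·(-9) − 8·(-8))| = 10, so the area is 5.
The number of boundary lattice points is Σ gcd(|Δx|,|Δy|) = gcd(15,5) + gcd(14,4) + gcd(1,1) = 5+2+1 = 8.
Pick's theorem gives I = A − B/2 + 1 = 5 − 8/2 + 1 = 2.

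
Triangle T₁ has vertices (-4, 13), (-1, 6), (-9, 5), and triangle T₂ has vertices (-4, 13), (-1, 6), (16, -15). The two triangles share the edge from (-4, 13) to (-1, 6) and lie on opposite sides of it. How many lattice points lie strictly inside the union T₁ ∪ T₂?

55

The union is the simple quadrilateral with vertices (-4, 13), (-9, 5), (-1, 6), (16, -15) in order.
The shoelace formula gives twice the area as |((-4)·5 − (-9)·13) + ((-9)·6 − (-1)·5) + ((-1)·(-15) − 16·6) + (16·13 − (-4)·(-15))| = 115, so the area is 115/2.
Summing gcd(|Δx|,|Δy|) over the edges gives the boundary count: gcd(5,8) + gcd(8,1) + gcd(17,21) + gcd(20,28) = 1+1+1+4 = 7.
By Pick's theorem I = A − B/2 + 1 = 115/2 − 7/2 + 1 = 55.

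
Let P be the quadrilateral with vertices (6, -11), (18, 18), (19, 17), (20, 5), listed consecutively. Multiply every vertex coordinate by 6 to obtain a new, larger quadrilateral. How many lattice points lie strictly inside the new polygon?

Using the shoelace formula, 2A = |[6·18 − 18·(-11)] + [18·17 − 19·18] + [19·5 − 20·17] + [20·(-11) − 6·5]| = 225, so the area is 112.5.
Summing gcd(|Δx|,|Δy|) over the edges gives the boundary count: gcd(12,29) + gcd(1,1) + gcd(1,12) + gcd(14,16) = 1+1+1+2 = 5.
Scaling by 6 multiplies the area by 6² = 36 (so the new area is 4050) and multiplies the boundary lattice-point count by 6, giving 30.
By Pick's theorem, the interior count of the dilated polygon is 4050 − 30/2 + 1 = 4036.

4036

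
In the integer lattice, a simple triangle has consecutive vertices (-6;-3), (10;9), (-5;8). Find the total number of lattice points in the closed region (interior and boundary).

86

Using the shoelace formula, 2A = |[(-6)·9 − 10·(-3)] + [10·8 − (-5)·9] + [(-5)·(-3) − (-6)·8]| = 164, so the area is 82.
The number of boundary lattice points is Σ gcd(|Δx|,|Δy|) = gcd(16,12) + gcd(15,1) + gcd(1,11) = 4+1+1 = 6.
Pick's theorem gives I = A − B/2 + 1 = 82 − 6/2 + 1 = 80, so the closed region contains I + B = 80 + 6 = 86 lattice points.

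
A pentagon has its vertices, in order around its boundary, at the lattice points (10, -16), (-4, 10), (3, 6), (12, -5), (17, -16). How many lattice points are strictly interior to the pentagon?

157

By the shoelace formula, twice the signed area is |(10·10 − (-4)·(-16)) + ((-4)·6 − 3·10) + (3·(-5) − 12·6) + (12·(-16) − 17·(-5)) + (17·(-16) − 10·(-16))| = 324, so the area is 162.
Summing gcd(|Δx|,|Δy|) over the edges gives the boundary count: gcd(14,26) + gcd(7,4) + gcd(9,11) + gcd(5,11) + gcd(7,0) = 2+1+1+1+7 = 12.
Pick's theorem gives I = A − B/2 + 1 = 162 − 12/2 + 1 = 157.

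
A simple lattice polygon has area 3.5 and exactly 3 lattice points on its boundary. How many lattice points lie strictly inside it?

From Pick's theorem, I = A − B/2 + 1 = 3.5 − 3/2 + 1 = 3.

3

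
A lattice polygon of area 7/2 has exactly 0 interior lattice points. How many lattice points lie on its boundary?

9

Pick's theorem gives A = I + B/2 − 1, so B = 2(A − I + 1) = 2(7/2 − 0 + 1) = 9.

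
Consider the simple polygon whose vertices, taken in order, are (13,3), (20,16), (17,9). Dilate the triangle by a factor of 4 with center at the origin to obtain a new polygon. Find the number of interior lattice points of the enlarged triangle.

By the shoelace formula, twice the signed area is |(13·16 − 20·3) + (20·9 − 17·16) + (17·3 − 13·9)| = 10, so the area is 5.
Summing gcd(|Δx|,|Δy|) over the edges gives the boundary count: gcd(7,13) + gcd(3,7) + gcd(4,6) = 1+1+2 = 4.
Scaling by 4 multiplies the area by 4² = 16 (so the new area is 80) and multiplies the boundary lattice-point count by 4, giving 16.
By Pick's theorem, the interior count of the dilated polygon is 80 − 16/2 + 1 = 73.

73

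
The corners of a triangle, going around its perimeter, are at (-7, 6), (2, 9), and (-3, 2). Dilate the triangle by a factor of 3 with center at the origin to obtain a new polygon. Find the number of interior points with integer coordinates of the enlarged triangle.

The shoelace formula gives twice the area as |[(-7)·9 − 2·6] + [2·2 − (-3)·9] + [(-3)·6 − (-7)·2]| = 48, so the area is 24.
Along each edge there are gcd(|Δx|,|Δy|)+1 lattice points, so counting each shared vertex once the boundary has gcd(9,3) + gcd(5,7) + gcd(4,4) = 3+1+4 = 8.
Scaling by 3 multiplies the area by 3² = 9 (so the new area is 216) and multiplies the boundary lattice-point count by 3, giving 24.
By Pick's theorem, the interior count of the dilated polygon is 216 − 24/2 + 1 = 205.

205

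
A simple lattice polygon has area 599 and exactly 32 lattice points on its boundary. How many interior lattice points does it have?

Pick's theorem A = I + B/2 − 1 rearranges to I = A − B/2 + 1 = 599 − 32/2 + 1 = 584.

584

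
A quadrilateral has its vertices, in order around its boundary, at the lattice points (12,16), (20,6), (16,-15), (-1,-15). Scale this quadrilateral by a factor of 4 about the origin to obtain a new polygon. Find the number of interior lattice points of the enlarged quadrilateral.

5839

The shoelace formula gives twice the area as |[12·6 − 20·16] + [20·(-15) − 16·6] + [16·(-15) − (-1)·(-15)] + [(-1)·16 − 12·(-15)]| = 735, so the area is 367.5.
Along each edge there are gcd(|Δx|,|Δy|)+1 lattice points, so counting each shared vertex once the boundary has gcd(8,10) + gcd(4,21) + gcd(17,0) + gcd(13,31) = 2+1+17+1 = 21.
Scaling by 4 multiplies the area by 4² = 16 (so the new area is 5880) and multiplies the boundary lattice-point count by 4, giving 84.
By Pick's theorem, the interior count of the dilated polygon is 5880 − 84/2 + 1 = 5839.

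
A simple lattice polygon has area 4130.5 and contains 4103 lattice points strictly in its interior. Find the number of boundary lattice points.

Pick's theorem gives A = I + B/2 − 1, so B = 2(A − I + 1) = 2(4130.5 − 4103 + 1) = 57.

57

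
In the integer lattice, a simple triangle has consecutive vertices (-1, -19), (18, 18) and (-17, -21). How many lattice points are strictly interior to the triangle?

276

By the shoelace formula, twice the signed area is |[(-1)·18 − 18·(-19)] + [18·(-21) − (-17)·18] + [(-17)·(-19) − (-1)·(-21)]| = 554, so the area is 277.
Along each edge there are gcd(|Δx|,|Δy|)+1 lattice points, so counting each shared vertex once the boundary has gcd(19,37) + gcd(35,39) + gcd(16,2) = 1+1+2 = 4.
Pick's theorem gives I = A − B/2 + 1 = 277 − 4/2 + 1 = 276.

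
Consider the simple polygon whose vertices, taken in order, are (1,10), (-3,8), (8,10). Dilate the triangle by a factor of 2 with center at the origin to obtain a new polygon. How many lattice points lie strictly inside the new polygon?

19

The shoelace formula gives twice the area as |[1·8 − (-3)·10] + [(-3)·10 − 8·8] + [8·10 − 1·10]| = 14, so the area is 7.
Along each edge there are gcd(|Δx|,|Δy|)+1 lattice points, so counting each shared vertex once the boundary has gcd(4,2) + gcd(11,2) + gcd(7,0) = 2+1+7 = 10.
Scaling by 2 multiplies the area by 2² = 4 (so the new area is 28) and multiplies the boundary lattice-point count by 2, giving 20.
By Pick's theorem, the interior count of the dilated polygon is 28 − 20/2 + 1 = 19.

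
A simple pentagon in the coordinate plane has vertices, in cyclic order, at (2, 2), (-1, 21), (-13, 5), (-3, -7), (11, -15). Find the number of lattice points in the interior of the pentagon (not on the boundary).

292

The shoelace formula gives twice the area as |(2·21 − (-1)·2) + ((-1)·5 − (-13)·21) + ((-13)·(-7) − (-3)·5) + ((-3)·(-15) − 11·(-7)) + (11·2 − 2·(-15))| = 592, so the area is 296.
Summing gcd(|Δx|,|Δy|) over the edges gives the boundary count: gcd(3,19) + gcd(12,16) + gcd(10,12) + gcd(14,8) + gcd(9,17) = 1+4+2+2+1 = 10.
By Pick's theorem A = I + B/2 − 1, so I = 296 − 10/2 + 1 = 292.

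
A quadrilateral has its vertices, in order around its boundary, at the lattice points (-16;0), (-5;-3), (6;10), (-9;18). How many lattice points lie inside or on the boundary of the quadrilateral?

The shoelace formula gives twice the area as |((-16)·(-3) − (-5)·0) + ((-5)·10 − 6·(-3)) + (6·18 − (-9)·10) + ((-9)·0 − (-16)·18)| = 502, so the area is 251.
Summing gcd(|Δx|,|Δy|) over the edges gives the boundary count: gcd(11,3) + gcd(11,13) + gcd(15,8) + gcd(7,18) = 1+1+1+1 = 4.
Pick's theorem gives I = A − B/2 + 1 = 251 − 4/2 + 1 = 250, so the closed region contains I + B = 250 + 4 = 254 lattice points.

254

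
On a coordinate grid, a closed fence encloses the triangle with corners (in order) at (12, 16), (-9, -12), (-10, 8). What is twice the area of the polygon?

448

The shoelace formula gives twice the area as |[12·(-12) − (-9)·16] + [(-9)·8 − (-10)·(-12)] + [(-10)·16 − 12·8]| = 448, so the area is 224.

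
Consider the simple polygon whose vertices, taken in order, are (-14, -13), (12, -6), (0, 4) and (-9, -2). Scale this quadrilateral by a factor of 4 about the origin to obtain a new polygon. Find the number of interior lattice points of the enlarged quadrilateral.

3291

The shoelace formula gives twice the area as |((-14)·(-6) − 12·(-13)) + (12·4 − 0·(-6)) + (0·(-2) − (-9)·4) + ((-9)·(-13) − (-14)·(-2))| = 413, so the area is 413/2.
Along each edge there are gcd(|Δx|,|Δy|)+1 lattice points, so counting each shared vertex once the boundary has gcd(26,7) + gcd(12,10) + gcd(9,6) + gcd(5,11) = 1+2+3+1 = 7.
Scaling by 4 multiplies the area by 4² = 16 (so the new area is 3304) and multiplies the boundary lattice-point count by 4, giving 28.
By Pick's theorem, the interior count of the dilated polygon is 3304 − 28/2 + 1 = 3291.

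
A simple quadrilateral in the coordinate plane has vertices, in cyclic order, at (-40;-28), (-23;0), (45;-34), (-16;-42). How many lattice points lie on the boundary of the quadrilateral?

Along each edge there are gcd(|Δx|,|Δy|)+1 lattice points, so counting each shared vertex once the boundary has gcd(17,28) + gcd(68,34) + gcd(61,8) + gcd(24,14) = 1+34+1+2 = 38.

38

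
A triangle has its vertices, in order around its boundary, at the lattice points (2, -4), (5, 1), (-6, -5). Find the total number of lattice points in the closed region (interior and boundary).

21

The shoelace formula gives twice the area as |(2·1 − 5·(-4)) + (5·(-5) − (-6)·1) + ((-6)·(-4) − 2·(-5))| = 37, so the area is 18.5.
Along each edge there are gcd(|Δx|,|Δy|)+1 lattice points, so counting each shared vertex once the boundary has gcd(3,5) + gcd(11,6) + gcd(8,1) = 1+1+1 = 3.
Pick's theorem gives I = A − B/2 + 1 = 18.5 − 3/2 + 1 = 18, so the closed region contains I + B = 18 + 3 = 21 lattice points.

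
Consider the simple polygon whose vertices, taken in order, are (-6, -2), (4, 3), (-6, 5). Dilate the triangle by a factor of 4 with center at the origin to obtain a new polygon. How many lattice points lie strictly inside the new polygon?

533

Using the shoelace formula, 2A = |((-6)·3 − 4·(-2)) + (4·5 − (-6)·3) + ((-6)·(-2) − (-6)·5)| = 70, so the area is 35.
Along each edge there are gcd(|Δx|,|Δy|)+1 lattice points, so counting each shared vertex once the boundary has gcd(10,5) + gcd(10,2) + gcd(0,7) = 5+2+7 = 14.
Scaling by 4 multiplies the area by 4² = 16 (so the new area is 560) and multiplies the boundary lattice-point count by 4, giving 56.
By Pick's theorem, the interior count of the dilated polygon is 560 − 56/2 + 1 = 533.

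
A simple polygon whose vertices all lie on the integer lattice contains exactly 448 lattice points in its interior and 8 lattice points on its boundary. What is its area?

451

By Pick's theorem, A = I + B/2 − 1 = 448 + 8/2 − 1 = 451.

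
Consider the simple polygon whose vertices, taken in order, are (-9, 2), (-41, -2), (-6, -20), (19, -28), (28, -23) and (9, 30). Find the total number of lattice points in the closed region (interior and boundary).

1575

The shoelace formula gives twice the area as |[(-9)·(-2) − (-41)·2] + [(-41)·(-20) − (-6)·(-2)] + [(-6)·(-28) − 19·(-20)] + [19·(-23) − 28·(-28)] + [28·30 − 9·(-23)] + [9·2 − (-9)·30]| = 3138, so the area is 1569.
The number of boundary lattice points is Σ gcd(|Δx|,|Δy|) = gcd(32,4) + gcd(35,18) + gcd(25,8) + gcd(9,5) + gcd(19,53) + gcd(18,28) = 4+1+1+1+1+2 = 10.
Pick's theorem gives I = A − B/2 + 1 = 1569 − 10/2 + 1 = 1565, so the closed region contains I + B = 1565 + 10 = 1575 lattice points.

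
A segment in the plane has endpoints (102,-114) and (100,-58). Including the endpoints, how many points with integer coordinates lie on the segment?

The number of lattice points on a segment between lattice points is gcd(|Δx|,|Δy|) + 1 = gcd(2,56) + 1 = 2 + 1 = 3.

3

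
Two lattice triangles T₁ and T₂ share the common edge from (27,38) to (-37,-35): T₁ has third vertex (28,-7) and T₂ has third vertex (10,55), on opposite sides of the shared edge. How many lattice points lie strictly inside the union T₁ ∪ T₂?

2632

The union is the simple quadrilateral with vertices (27,38), (28,-7), (-37,-35), (10,55) in order.
The shoelace formula gives twice the area as |[27·(-7) − 28·38] + [28·(-35) − (-37)·(-7)] + [(-37)·55 − 10·(-35)] + [10·38 − 27·55]| = 5282, so the area is 2641.
Summing gcd(|Δx|,|Δy|) over the edges gives the boundary count: gcd(1,45) + gcd(65,28) + gcd(47,90) + gcd(17,17) = 1+1+1+17 = 20.
By Pick's theorem I = A − B/2 + 1 = 2641 − 20/2 + 1 = 2632.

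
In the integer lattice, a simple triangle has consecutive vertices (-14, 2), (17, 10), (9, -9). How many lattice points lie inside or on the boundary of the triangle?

By the shoelace formula, twice the signed area is |((-14)·10 − 17·2) + (17·(-9) − 9·10) + (9·2 − (-14)·(-9))| = 525, so the area is 262.5.
Summing gcd(|Δx|,|Δy|) over the edges gives the boundary count: gcd(31,8) + gcd(8,19) + gcd(23,11) = 1+1+1 = 3.
Pick's theorem gives I = A − B/2 + 1 = 262.5 − 3/2 + 1 = 262, so the closed region contains I + B = 262 + 3 = 265 lattice points.

265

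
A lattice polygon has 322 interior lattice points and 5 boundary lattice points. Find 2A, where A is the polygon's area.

Pick's theorem states A = I + B/2 − 1, so A = 322 + 5/2 − 1 = 647/2.
Hence 2A = 647.

647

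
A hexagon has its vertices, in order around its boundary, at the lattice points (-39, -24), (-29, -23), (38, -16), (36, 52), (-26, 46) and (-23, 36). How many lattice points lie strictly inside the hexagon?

4584

The shoelace formula gives twice the area as |[(-39)·(-23) − (-29)·(-24)] + [(-29)·(-16) − 38·(-23)] + [38·52 − 36·(-16)] + [36·46 − (-26)·52] + [(-26)·36 − (-23)·46] + [(-23)·(-24) − (-39)·36]| = 9177, so the area is 4588.5.
Along each edge there are gcd(|Δx|,|Δy|)+1 lattice points, so counting each shared vertex once the boundary has gcd(10,1) + gcd(67,7) + gcd(2,68) + gcd(62,6) + gcd(3,10) + gcd(16,60) = 1+1+2+2+1+4 = 11.
Pick's theorem gives I = A − B/2 + 1 = 4588.5 − 11/2 + 1 = 4584.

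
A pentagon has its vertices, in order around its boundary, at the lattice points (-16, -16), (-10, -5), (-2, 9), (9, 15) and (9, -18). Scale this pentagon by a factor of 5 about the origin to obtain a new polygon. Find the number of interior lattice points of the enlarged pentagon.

The shoelace formula gives twice the area as |[(-16)·(-5) − (-10)·(-16)] + [(-10)·9 − (-2)·(-5)] + [(-2)·15 − 9·9] + [9·(-18) − 9·15] + [9·(-16) − (-16)·(-18)]| = 1020, so the area is 510.
Summing gcd(|Δx|,|Δy|) over the edges gives the boundary count: gcd(6,11) + gcd(8,14) + gcd(11,6) + gcd(0,33) + gcd(25,2) = 1+2+1+33+1 = 38.
Scaling by 5 multiplies the area by 5² = 25 (so the new area is 12750) and multiplies the boundary lattice-point count by 5, giving 190.
By Pick's theorem, the interior count of the dilated polygon is 12750 − 190/2 + 1 = 12656.

12656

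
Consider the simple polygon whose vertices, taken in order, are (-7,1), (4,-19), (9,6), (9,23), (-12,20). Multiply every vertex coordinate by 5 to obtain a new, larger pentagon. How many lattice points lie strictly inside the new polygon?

By the shoelace formula, twice the signed area is |[(-7)·(-19) − 4·1] + [4·6 − 9·(-19)] + [9·23 − 9·6] + [9·20 − (-12)·23] + [(-12)·1 − (-7)·20]| = 1061, so the area is 530.5.
The number of boundary lattice points is Σ gcd(|Δx|,|Δy|) = gcd(11,20) + gcd(5,25) + gcd(0,17) + gcd(21,3) + gcd(5,19) = 1+5+17+3+1 = 27.
Scaling by 5 multiplies the area by 5² = 25 (so the new area is 26525/2) and multiplies the boundary lattice-point count by 5, giving 135.
By Pick's theorem, the interior count of the dilated polygon is 26525/2 − 135/2 + 1 = 13196.

13196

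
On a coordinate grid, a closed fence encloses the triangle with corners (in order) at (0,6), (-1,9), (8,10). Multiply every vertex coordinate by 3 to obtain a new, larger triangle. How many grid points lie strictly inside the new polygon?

By the shoelace formula, twice the signed area is |(0·9 − (-1)·6) + ((-1)·10 − 8·9) + (8·6 − 0·10)| = 28, so the area is 14.
Summing gcd(|Δx|,|Δy|) over the edges gives the boundary count: gcd(1,3) + gcd(9,1) + gcd(8,4) = 1+1+4 = 6.
Scaling by 3 multiplies the area by 3² = 9 (so the new area is 126) and multiplies the boundary lattice-point count by 3, giving 18.
By Pick's theorem, the interior count of the dilated polygon is 126 − 18/2 + 1 = 118.

118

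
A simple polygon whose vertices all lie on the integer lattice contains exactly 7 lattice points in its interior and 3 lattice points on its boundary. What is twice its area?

15

By Pick's theorem, A = I + B/2 − 1 = 7 + 3/2 − 1 = 15/2.
Hence 2A = 15.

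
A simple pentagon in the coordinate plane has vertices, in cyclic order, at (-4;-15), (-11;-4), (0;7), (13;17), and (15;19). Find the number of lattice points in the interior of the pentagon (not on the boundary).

230

The shoelace formula gives twice the area as |((-4)·(-4) − (-11)·(-15)) + ((-11)·7 − 0·(-4)) + (0·17 − 13·7) + (13·19 − 15·17) + (15·(-15) − (-4)·19)| = 474, so the area is 237.
Along each edge there are gcd(|Δx|,|Δy|)+1 lattice points, so counting each shared vertex once the boundary has gcd(7,11) + gcd(11,11) + gcd(13,10) + gcd(2,2) + gcd(19,34) = 1+11+1+2+1 = 16.
Pick's theorem gives I = A − B/2 + 1 = 237 − 16/2 + 1 = 230.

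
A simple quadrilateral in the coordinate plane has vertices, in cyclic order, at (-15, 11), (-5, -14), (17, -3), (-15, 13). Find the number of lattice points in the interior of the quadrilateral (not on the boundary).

The shoelace formula gives twice the area as |((-15)·(-14) − (-5)·11) + ((-5)·(-3) − 17·(-14)) + (17·13 − (-15)·(-3)) + ((-15)·11 − (-15)·13)| = 724, so the area is 362.
The number of boundary lattice points is Σ gcd(|Δx|,|Δy|) = gcd(10,25) + gcd(22,11) + gcd(32,16) + gcd(0,2) = 5+11+16+2 = 34.
By Pick's theorem A = I + B/2 − 1, so I = 362 − 34/2 + 1 = 346.

346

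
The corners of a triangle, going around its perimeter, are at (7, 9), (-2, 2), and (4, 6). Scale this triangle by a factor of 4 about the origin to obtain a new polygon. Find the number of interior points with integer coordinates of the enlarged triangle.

Using the shoelace formula, 2A = |(7·2 − (-2)·9) + ((-2)·6 − 4·2) + (4·9 − 7·6)| = 6, so the area is 3.
Summing gcd(|Δx|,|Δy|) over the edges gives the boundary count: gcd(9,7) + gcd(6,4) + gcd(3,3) = 1+2+3 = 6.
Scaling by 4 multiplies the area by 4² = 16 (so the new area is 48) and multiplies the boundary lattice-point count by 4, giving 24.
By Pick's theorem, the interior count of the dilated polygon is 48 − 24/2 + 1 = 37.

37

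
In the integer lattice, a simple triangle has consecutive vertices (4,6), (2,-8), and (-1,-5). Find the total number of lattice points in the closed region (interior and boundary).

28

Using the shoelace formula, 2A = |(4·(-8) − 2·6) + (2·(-5) − (-1)·(-8)) + ((-1)·6 − 4·(-5))| = 48, so the area is 24.
The number of boundary lattice points is Σ gcd(|Δx|,|Δy|) = gcd(2,14) + gcd(3,3) + gcd(5,11) = 2+3+1 = 6.
Pick's theorem gives I = A − B/2 + 1 = 24 − 6/2 + 1 = 22, so the closed region contains I + B = 22 + 6 = 28 lattice points.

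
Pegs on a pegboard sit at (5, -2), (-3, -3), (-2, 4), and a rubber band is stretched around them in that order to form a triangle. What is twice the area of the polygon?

By the shoelace formula, twice the signed area is |[5·(-3) − (-3)·(-2)] + [(-3)·4 − (-2)·(-3)] + [(-2)·(-2) − 5·4]| = 55, so the area is 55/2.

55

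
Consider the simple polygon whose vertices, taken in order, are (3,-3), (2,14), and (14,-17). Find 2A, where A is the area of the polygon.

173

By the shoelace formula, twice the signed area is |[3·14 − 2·(-3)] + [2·(-17) − 14·14] + [14·(-3) − 3·(-17)]| = 173, so the area is 86.5.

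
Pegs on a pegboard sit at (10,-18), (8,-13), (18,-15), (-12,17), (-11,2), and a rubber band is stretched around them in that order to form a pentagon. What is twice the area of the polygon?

The shoelace formula gives twice the area as |[10·(-13) − 8·(-18)] + [8·(-15) − 18·(-13)] + [18·17 − (-12)·(-15)] + [(-12)·2 − (-11)·17] + [(-11)·(-18) − 10·2]| = 595, so the area is 595/2.

595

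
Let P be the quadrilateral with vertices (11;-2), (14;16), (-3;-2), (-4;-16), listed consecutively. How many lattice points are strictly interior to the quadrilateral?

222

By the shoelace formula, twice the signed area is |[11·16 − 14·(-2)] + [14·(-2) − (-3)·16] + [(-3)·(-16) − (-4)·(-2)] + [(-4)·(-2) − 11·(-16)]| = 448, so the area is 224.
The number of boundary lattice points is Σ gcd(|Δx|,|Δy|) = gcd(3,18) + gcd(17,18) + gcd(1,14) + gcd(15,14) = 3+1+1+1 = 6.
By Pick's theorem A = I + B/2 − 1, so I = 224 − 6/2 + 1 = 222.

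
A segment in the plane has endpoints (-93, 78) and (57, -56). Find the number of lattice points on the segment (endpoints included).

The number of lattice points on a segment between lattice points is gcd(|Δx|,|Δy|) + 1 = gcd(150,134) + 1 = 2 + 1 = 3.

3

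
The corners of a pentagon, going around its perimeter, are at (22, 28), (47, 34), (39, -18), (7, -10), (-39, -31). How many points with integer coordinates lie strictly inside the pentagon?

2004

The shoelace formula gives twice the area as |[22·34 − 47·28] + [47·(-18) − 39·34] + [39·(-10) − 7·(-18)] + [7·(-31) − (-39)·(-10)] + [(-39)·28 − 22·(-31)]| = 4021, so the area is 2010.5.
The number of boundary lattice points is Σ gcd(|Δx|,|Δy|) = gcd(25,6) + gcd(8,52) + gcd(32,8) + gcd(46,21) + gcd(61,59) = 1+4+8+1+1 = 15.
By Pick's theorem A = I + B/2 − 1, so I = 2010.5 − 15/2 + 1 = 2004.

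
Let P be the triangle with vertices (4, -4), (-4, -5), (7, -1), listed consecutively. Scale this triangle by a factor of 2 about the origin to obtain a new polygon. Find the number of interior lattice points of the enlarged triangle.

38

Using the shoelace formula, 2A = |(4·(-5) − (-4)·(-4)) + ((-4)·(-1) − 7·(-5)) + (7·(-4) − 4·(-1))| = 21, so the area is 10.5.
Along each edge there are gcd(|Δx|,|Δy|)+1 lattice points, so counting each shared vertex once the boundary has gcd(8,1) + gcd(11,4) + gcd(3,3) = 1+1+3 = 5.
Scaling by 2 multiplies the area by 2² = 4 (so the new area is 42) and multiplies the boundary lattice-point count by 2, giving 10.
By Pick's theorem, the interior count of the dilated polygon is 42 − 10/2 + 1 = 38.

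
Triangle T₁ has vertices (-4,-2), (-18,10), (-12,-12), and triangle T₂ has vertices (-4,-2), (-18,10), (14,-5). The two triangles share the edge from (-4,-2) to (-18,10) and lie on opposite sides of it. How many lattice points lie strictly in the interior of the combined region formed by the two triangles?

202

The union is the simple quadrilateral with vertices (-4,-2), (-12,-12), (-18,10), (14,-5) in order.
Using the shoelace formula, 2A = |((-4)·(-12) − (-12)·(-2)) + ((-12)·10 − (-18)·(-12)) + ((-18)·(-5) − 14·10) + (14·(-2) − (-4)·(-5))| = 410, so the area is 205.
Summing gcd(|Δx|,|Δy|) over the edges gives the boundary count: gcd(8,10) + gcd(6,22) + gcd(32,15) + gcd(18,3) = 2+2+1+3 = 8.
By Pick's theorem I = A − B/2 + 1 = 205 − 8/2 + 1 = 202.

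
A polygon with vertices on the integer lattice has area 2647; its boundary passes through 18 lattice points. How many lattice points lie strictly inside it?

2639

From Pick's theorem, I = A − B/2 + 1 = 2647 − 18/2 + 1 = 2639.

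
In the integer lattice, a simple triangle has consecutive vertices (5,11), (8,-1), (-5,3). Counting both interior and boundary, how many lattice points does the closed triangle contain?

76

The shoelace formula gives twice the area as |[5·(-1) − 8·11] + [8·3 − (-5)·(-1)] + [(-5)·11 − 5·3]| = 144, so the area is 72.
Along each edge there are gcd(|Δx|,|Δy|)+1 lattice points, so counting each shared vertex once the boundary has gcd(3,12) + gcd(13,4) + gcd(10,8) = 3+1+2 = 6.
Pick's theorem gives I = A − B/2 + 1 = 72 − 6/2 + 1 = 70, so the closed region contains I + B = 70 + 6 = 76 lattice points.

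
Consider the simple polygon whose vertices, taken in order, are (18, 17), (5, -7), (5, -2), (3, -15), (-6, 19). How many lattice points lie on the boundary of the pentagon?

10

Summing gcd(|Δx|,|Δy|) over the edges gives the boundary count: gcd(13,24) + gcd(0,5) + gcd(2,13) + gcd(9,34) + gcd(24,2) = 1+5+1+1+2 = 10.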